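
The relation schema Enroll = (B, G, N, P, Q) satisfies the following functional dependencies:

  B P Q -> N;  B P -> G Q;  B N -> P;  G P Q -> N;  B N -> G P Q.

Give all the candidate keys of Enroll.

{B, N}, {B, P}

Attribute B never appears on the right-hand side of any dependency, so B must belong to every candidate key.
{B}⁺ = {B}, which is not all of the schema, so we must add further attributes.
{B, N}⁺: BN→P adds P; BN→GPQ adds G, Q → {B, G, N, P, Q}. Minimal: {N}⁺ = {N}; {B}⁺ = {B} — none reach the full schema.
{B, P}⁺: BP→GQ adds G, Q; GPQ→N adds N → {B, G, N, P, Q}. Minimal: {P}⁺ = {P}; {B}⁺ = {B} — none reach the full schema.
Any other superkey contains one of these as a subset, so there are no further candidate keys.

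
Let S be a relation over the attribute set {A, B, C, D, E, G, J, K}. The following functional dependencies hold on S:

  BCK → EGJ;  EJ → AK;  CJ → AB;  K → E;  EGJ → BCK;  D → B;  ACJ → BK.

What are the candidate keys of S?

Attribute D never appears on the right-hand side of any dependency, so D must belong to every candidate key.
{D}⁺ = {B, D}, which is not all of the schema, so we must add further attributes.
{C, D, J}⁺: CJ→AB adds A, B; ACJ→BK adds K; BCK→EGJ adds E, G → {A, B, C, D, E, G, J, K}. Minimal: {D, J}⁺ = {B, D, J}; {C, J}⁺ = {A, B, C, E, G, J, K}; {C, D}⁺ = {B, C, D} — none reach the full schema.
{C, D, K}⁺: K→E adds E; D→B adds B; BCK→EGJ adds G, J; EJ→AK adds A → {A, B, C, D, E, G, J, K}. Minimal: {D, K}⁺ = {B, D, E, K}; {C, K}⁺ = {C, E, K}; {C, D}⁺ = {B, C, D} — none reach the full schema.
{D, E, G, J}⁺: EJ→AK adds A, K; EGJ→BCK adds B, C → {A, B, C, D, E, G, J, K}. Minimal: {E, G, J}⁺ = {A, B, C, E, G, J, K}; {D, G, J}⁺ = {B, D, G, J}; {D, E, J}⁺ = {A, B, D, E, J, K}; … — none reach the full schema.
{D, G, J, K}⁺: K→E adds E; EGJ→BCK adds B, C; EJ→AK adds A → {A, B, C, D, E, G, J, K}. Minimal: {G, J, K}⁺ = {A, B, C, E, G, J, K}; {D, J, K}⁺ = {A, B, D, E, J, K}; {D, G, K}⁺ = {B, D, E, G, K}; … — none reach the full schema.
Any other superkey contains one of these as a subset, so there are no further candidate keys.

{C, D, J}, {C, D, K}, {D, E, G, J}, {D, G, J, K}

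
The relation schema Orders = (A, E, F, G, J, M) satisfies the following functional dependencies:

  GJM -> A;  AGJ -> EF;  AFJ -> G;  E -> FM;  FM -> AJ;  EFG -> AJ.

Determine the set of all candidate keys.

{E}, {F, M}, {A, F, J}, {A, G, J}, {G, J, M}

{E}⁺: E→FM adds F, M; FM→AJ adds A, J; AFJ→G adds G → {A, E, F, G, J, M}.
{F, M}⁺: FM→AJ adds A, J; AFJ→G adds G; AGJ→EF adds E → {A, E, F, G, J, M}. Minimal: {M}⁺ = {M}; {F}⁺ = {F} — none reach the full schema.
{A, F, J}⁺: AFJ→G adds G; AGJ→EF adds E; E→FM adds M → {A, E, F, G, J, M}. Minimal: {F, J}⁺ = {F, J}; {A, J}⁺ = {A, J}; {A, F}⁺ = {A, F} — none reach the full schema.
{A, G, J}⁺: AGJ→EF adds E, F; E→FM adds M → {A, E, F, G, J, M}. Minimal: {G, J}⁺ = {G, J}; {A, J}⁺ = {A, J}; {A, G}⁺ = {A, G} — none reach the full schema.
{G, J, M}⁺: GJM→A adds A; AGJ→EF adds E, F → {A, E, F, G, J, M}. Minimal: {J, M}⁺ = {J, M}; {G, M}⁺ = {G, M}; {G, J}⁺ = {G, J} — none reach the full schema.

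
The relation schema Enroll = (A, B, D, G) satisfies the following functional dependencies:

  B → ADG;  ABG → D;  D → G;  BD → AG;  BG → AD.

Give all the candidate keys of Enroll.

(B)

Attribute B never appears on the right-hand side of any dependency, so B must belong to every candidate key.
{B}⁺ = {A, B, D, G}, which is all of the schema, so {B} is the only candidate key.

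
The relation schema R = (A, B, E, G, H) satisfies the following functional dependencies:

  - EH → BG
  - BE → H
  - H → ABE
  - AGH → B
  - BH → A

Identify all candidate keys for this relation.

{H}⁺: H→ABE adds A, B, E; EH→BG adds G → {A, B, E, G, H}.
{B, E}⁺: BE→H adds H; H→ABE adds A; EH→BG adds G → {A, B, E, G, H}. Minimal: {E}⁺ = {E}; {B}⁺ = {B} — none reach the full schema.

(H), (B, E)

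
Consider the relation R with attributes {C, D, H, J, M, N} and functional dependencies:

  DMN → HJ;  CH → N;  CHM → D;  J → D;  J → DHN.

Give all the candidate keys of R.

CHM, CJM, CDMN

Attributes C, M never appear on any right-hand side, so every candidate key must contain {C, M}.
{C, M}⁺ = {C, M}, which is not all of the schema, so we must add further attributes.
{C, H, M}⁺: CH→N adds N; CHM→D adds D; DMN→HJ adds J → {C, D, H, J, M, N}.
{C, J, M}⁺: J→D adds D; J→DHN adds H, N → {C, D, H, J, M, N}.
{C, D, M, N}⁺: DMN→HJ adds H, J → {C, D, H, J, M, N}.
Any other superkey contains one of these as a subset, so there are no further candidate keys.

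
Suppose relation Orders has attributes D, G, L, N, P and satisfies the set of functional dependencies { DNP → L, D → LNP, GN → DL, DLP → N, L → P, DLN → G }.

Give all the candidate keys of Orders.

{D}⁺: D→LNP adds L, N, P; DLN→G adds G → {D, G, L, N, P}.
{G, N}⁺: GN→DL adds D, L; L→P adds P → {D, G, L, N, P}.
Any other superkey contains one of these as a subset, so there are no further candidate keys.

(D); (G, N)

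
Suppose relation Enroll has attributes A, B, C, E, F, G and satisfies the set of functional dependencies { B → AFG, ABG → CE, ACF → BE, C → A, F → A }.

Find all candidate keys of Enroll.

{B}⁺: B→AFG adds A, F, G; ABG→CE adds C, E → {A, B, C, E, F, G}.
{C, F}⁺: C→A adds A; ACF→BE adds B, E; B→AFG adds G → {A, B, C, E, F, G}. Minimal: {F}⁺ = {A, F}; {C}⁺ = {A, C} — none reach the full schema.

{B}, {C, F}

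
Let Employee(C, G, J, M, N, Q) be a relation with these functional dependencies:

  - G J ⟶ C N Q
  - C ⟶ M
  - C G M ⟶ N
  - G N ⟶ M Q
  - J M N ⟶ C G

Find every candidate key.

{G, J}⁺: GJ→CNQ adds C, N, Q; C→M adds M → {C, G, J, M, N, Q}. Minimal: {J}⁺ = {J}; {G}⁺ = {G} — none reach the full schema.
{C, J, N}⁺: C→M adds M; JMN→CG adds G; GJ→CNQ adds Q → {C, G, J, M, N, Q}. Minimal: {J, N}⁺ = {J, N}; {C, N}⁺ = {C, M, N}; {C, J}⁺ = {C, J, M} — none reach the full schema.
{J, M, N}⁺: JMN→CG adds C, G; GJ→CNQ adds Q → {C, G, J, M, N, Q}. Minimal: {M, N}⁺ = {M, N}; {J, N}⁺ = {J, N}; {J, M}⁺ = {J, M} — none reach the full schema.

{G, J}, {C, J, N}, {J, M, N}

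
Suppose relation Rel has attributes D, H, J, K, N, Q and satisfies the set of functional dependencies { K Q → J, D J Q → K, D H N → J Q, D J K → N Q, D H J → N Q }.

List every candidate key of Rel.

{D, H, J}, {D, H, N}, {D, H, K, Q}

{D, H, J}⁺: DHJ→NQ adds N, Q; DJQ→K adds K → {D, H, J, K, N, Q}. Minimal: {H, J}⁺ = {H, J}; {D, J}⁺ = {D, J}; {D, H}⁺ = {D, H} — none reach the full schema.
{D, H, N}⁺: DHN→JQ adds J, Q; DJQ→K adds K → {D, H, J, K, N, Q}. Minimal: {H, N}⁺ = {H, N}; {D, N}⁺ = {D, N}; {D, H}⁺ = {D, H} — none reach the full schema.
{D, H, K, Q}⁺: KQ→J adds J; DJK→NQ adds N → {D, H, J, K, N, Q}. Minimal: {H, K, Q}⁺ = {H, J, K, Q}; {D, K, Q}⁺ = {D, J, K, N, Q}; {D, H, Q}⁺ = {D, H, Q}; … — none reach the full schema.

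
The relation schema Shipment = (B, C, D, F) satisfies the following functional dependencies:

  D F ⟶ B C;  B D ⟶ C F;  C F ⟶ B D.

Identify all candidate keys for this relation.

{B, D}⁺: BD→CF adds C, F → {B, C, D, F}. Minimal: {D}⁺ = {D}; {B}⁺ = {B} — none reach the full schema.
{C, F}⁺: CF→BD adds B, D → {B, C, D, F}. Minimal: {F}⁺ = {F}; {C}⁺ = {C} — none reach the full schema.
{D, F}⁺: DF→BC adds B, C → {B, C, D, F}. Minimal: {F}⁺ = {F}; {D}⁺ = {D} — none reach the full schema.

(B, D), (C, F), (D, F)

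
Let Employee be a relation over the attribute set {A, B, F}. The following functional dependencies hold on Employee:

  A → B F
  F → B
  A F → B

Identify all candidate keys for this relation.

Attribute A never appears on the right-hand side of any dependency, so A must belong to every candidate key.
{A}⁺ = {A, B, F}, which is all of the schema, so {A} is the only candidate key.

{A}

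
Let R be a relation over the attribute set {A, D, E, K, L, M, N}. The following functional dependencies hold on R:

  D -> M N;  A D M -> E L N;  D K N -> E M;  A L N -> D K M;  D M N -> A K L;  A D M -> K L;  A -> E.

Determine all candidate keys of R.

{D}⁺: D→MN adds M, N; DMN→AKL adds A, K, L; A→E adds E → {A, D, E, K, L, M, N}.
{A, L, N}⁺: ALN→DKM adds D, K, M; A→E adds E → {A, D, E, K, L, M, N}. Minimal: {L, N}⁺ = {L, N}; {A, N}⁺ = {A, E, N}; {A, L}⁺ = {A, E, L} — none reach the full schema.
Any other superkey contains one of these as a subset, so there are no further candidate keys.

(D), (A, L, N)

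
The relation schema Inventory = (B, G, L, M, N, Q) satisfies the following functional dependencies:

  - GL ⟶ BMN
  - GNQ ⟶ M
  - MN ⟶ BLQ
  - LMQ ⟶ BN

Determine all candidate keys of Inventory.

Attribute G never appears on the right-hand side of any dependency, so G must belong to every candidate key.
{G}⁺ = {G}, which is not all of the schema, so we must add further attributes.
{G, L}⁺: GL→BMN adds B, M, N; MN→BLQ adds Q → {B, G, L, M, N, Q}.
{G, M, N}⁺: MN→BLQ adds B, L, Q → {B, G, L, M, N, Q}.
{G, N, Q}⁺: GNQ→M adds M; MN→BLQ adds B, L → {B, G, L, M, N, Q}.

(G, L), (G, M, N), (G, N, Q)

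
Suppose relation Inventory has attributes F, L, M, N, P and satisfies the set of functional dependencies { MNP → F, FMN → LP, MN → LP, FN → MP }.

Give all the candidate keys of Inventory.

{F, N}, {M, N}

Attribute N never appears on the right-hand side of any dependency, so N must belong to every candidate key.
{N}⁺ = {N}, which is not all of the schema, so we must add further attributes.
{F, N}⁺: FN→MP adds M, P; FMN→LP adds L → {F, L, M, N, P}. Minimal: {N}⁺ = {N}; {F}⁺ = {F} — none reach the full schema.
{M, N}⁺: MN→LP adds L, P; MNP→F adds F → {F, L, M, N, P}. Minimal: {N}⁺ = {N}; {M}⁺ = {M} — none reach the full schema.
Any other superkey contains one of these as a subset, so there are no further candidate keys.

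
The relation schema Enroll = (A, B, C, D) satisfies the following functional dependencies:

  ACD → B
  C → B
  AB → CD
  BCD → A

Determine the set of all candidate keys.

{A, B}⁺: AB→CD adds C, D → {A, B, C, D}. Minimal: {B}⁺ = {B}; {A}⁺ = {A} — none reach the full schema.
{A, C}⁺: C→B adds B; AB→CD adds D → {A, B, C, D}. Minimal: {C}⁺ = {B, C}; {A}⁺ = {A} — none reach the full schema.
{C, D}⁺: C→B adds B; BCD→A adds A → {A, B, C, D}. Minimal: {D}⁺ = {D}; {C}⁺ = {B, C} — none reach the full schema.

{A, B}, {A, C}, {C, D}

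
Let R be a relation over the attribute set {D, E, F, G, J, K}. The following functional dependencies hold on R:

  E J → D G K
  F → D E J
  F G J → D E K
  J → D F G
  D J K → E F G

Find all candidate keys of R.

{F}⁺: F→DEJ adds D, E, J; J→DFG adds G; EJ→DGK adds K → {D, E, F, G, J, K}.
{J}⁺: J→DFG adds D, F, G; F→DEJ adds E; FGJ→DEK adds K → {D, E, F, G, J, K}.
Any other superkey contains one of these as a subset, so there are no further candidate keys.

{F}, {J}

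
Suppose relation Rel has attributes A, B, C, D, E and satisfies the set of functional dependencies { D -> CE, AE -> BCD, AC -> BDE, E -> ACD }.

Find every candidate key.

{D}, {E}, {A, C}

{D}⁺: D→CE adds C, E; E→ACD adds A; AE→BCD adds B → {A, B, C, D, E}.
{E}⁺: E→ACD adds A, C, D; AE→BCD adds B → {A, B, C, D, E}.
{A, C}⁺: AC→BDE adds B, D, E → {A, B, C, D, E}.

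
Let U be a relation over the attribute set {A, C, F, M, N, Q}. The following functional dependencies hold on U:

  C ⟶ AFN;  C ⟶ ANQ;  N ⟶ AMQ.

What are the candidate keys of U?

Attribute C never appears on the right-hand side of any dependency, so C must belong to every candidate key.
{C}⁺ = {A, C, F, M, N, Q}, which is all of the schema, so {C} is the only candidate key.

{C}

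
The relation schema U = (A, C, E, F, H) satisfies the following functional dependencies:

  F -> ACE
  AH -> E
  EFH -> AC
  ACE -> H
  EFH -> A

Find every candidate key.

Attribute F never appears on the right-hand side of any dependency, so F must belong to every candidate key.
{F}⁺ = {A, C, E, F, H}, which is all of the schema, so {F} is the only candidate key.

F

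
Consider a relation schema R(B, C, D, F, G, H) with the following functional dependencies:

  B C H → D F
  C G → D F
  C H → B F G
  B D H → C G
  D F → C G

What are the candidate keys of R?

CH, BDH, DFH

Attribute H never appears on the right-hand side of any dependency, so H must belong to every candidate key.
{H}⁺ = {H}, which is not all of the schema, so we must add further attributes.
{C, H}⁺: CH→BFG adds B, F, G; BCH→DF adds D → {B, C, D, F, G, H}. Minimal: {H}⁺ = {H}; {C}⁺ = {C} — none reach the full schema.
{B, D, H}⁺: BDH→CG adds C, G; BCH→DF adds F → {B, C, D, F, G, H}. Minimal: {D, H}⁺ = {D, H}; {B, H}⁺ = {B, H}; {B, D}⁺ = {B, D} — none reach the full schema.
{D, F, H}⁺: DF→CG adds C, G; CH→BFG adds B → {B, C, D, F, G, H}. Minimal: {F, H}⁺ = {F, H}; {D, H}⁺ = {D, H}; {D, F}⁺ = {C, D, F, G} — none reach the full schema.
Any other superkey contains one of these as a subset, so there are no further candidate keys.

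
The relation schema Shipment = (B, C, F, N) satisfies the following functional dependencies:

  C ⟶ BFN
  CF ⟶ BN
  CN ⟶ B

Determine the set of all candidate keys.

{C}

Attribute C never appears on the right-hand side of any dependency, so C must belong to every candidate key.
{C}⁺ = {B, C, F, N}, which is all of the schema, so {C} is the only candidate key.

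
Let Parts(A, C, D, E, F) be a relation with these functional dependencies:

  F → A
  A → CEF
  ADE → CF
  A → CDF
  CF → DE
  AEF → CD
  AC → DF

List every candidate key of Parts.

{A}⁺: A→CEF adds C, E, F; A→CDF adds D → {A, C, D, E, F}.
{F}⁺: F→A adds A; A→CEF adds C, E; A→CDF adds D → {A, C, D, E, F}.

{A}, {F}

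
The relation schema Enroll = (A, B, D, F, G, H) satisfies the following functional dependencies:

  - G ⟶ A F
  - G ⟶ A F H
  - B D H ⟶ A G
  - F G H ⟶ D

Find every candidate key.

Attribute B never appears on the right-hand side of any dependency, so B must belong to every candidate key.
{B}⁺ = {B}, which is not all of the schema, so we must add further attributes.
{B, G}⁺: G→AF adds A, F; G→AFH adds H; FGH→D adds D → {A, B, D, F, G, H}. Minimal: {G}⁺ = {A, D, F, G, H}; {B}⁺ = {B} — none reach the full schema.
{B, D, H}⁺: BDH→AG adds A, G; G→AF adds F → {A, B, D, F, G, H}. Minimal: {D, H}⁺ = {D, H}; {B, H}⁺ = {B, H}; {B, D}⁺ = {B, D} — none reach the full schema.

{B, G}, {B, D, H}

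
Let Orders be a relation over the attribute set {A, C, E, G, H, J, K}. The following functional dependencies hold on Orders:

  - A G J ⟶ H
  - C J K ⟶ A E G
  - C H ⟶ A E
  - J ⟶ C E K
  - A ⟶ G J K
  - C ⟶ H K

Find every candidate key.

{A}⁺: A→GJK adds G, J, K; AGJ→H adds H; J→CEK adds C, E → {A, C, E, G, H, J, K}.
{C}⁺: C→HK adds H, K; CH→AE adds A, E; A→GJK adds G, J → {A, C, E, G, H, J, K}.
{J}⁺: J→CEK adds C, E, K; C→HK adds H; CJK→AEG adds A, G → {A, C, E, G, H, J, K}.
Any other superkey contains one of these as a subset, so there are no further candidate keys.

{A}, {C}, {J}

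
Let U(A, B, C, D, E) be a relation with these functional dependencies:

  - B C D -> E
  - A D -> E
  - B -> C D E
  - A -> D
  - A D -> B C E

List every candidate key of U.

{A}⁺: A→D adds D; AD→BCE adds B, C, E → {A, B, C, D, E}.
No other minimal superkey exists.

{A}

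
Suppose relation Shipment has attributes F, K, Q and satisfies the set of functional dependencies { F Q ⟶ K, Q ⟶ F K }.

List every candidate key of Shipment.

Attribute Q never appears on the right-hand side of any dependency, so Q must belong to every candidate key.
{Q}⁺ = {F, K, Q}, which is all of the schema, so {Q} is the only candidate key.

(Q)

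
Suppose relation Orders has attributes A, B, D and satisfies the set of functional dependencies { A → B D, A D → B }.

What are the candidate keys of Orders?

{A}

{A}⁺: A→BD adds B, D → {A, B, D}.
No other minimal superkey exists.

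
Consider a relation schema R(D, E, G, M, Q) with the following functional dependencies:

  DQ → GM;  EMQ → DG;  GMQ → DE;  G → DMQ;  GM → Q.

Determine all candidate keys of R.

{G}, {D, Q}, {E, M, Q}

{G}⁺: G→DMQ adds D, M, Q; GMQ→DE adds E → {D, E, G, M, Q}.
{D, Q}⁺: DQ→GM adds G, M; GMQ→DE adds E → {D, E, G, M, Q}. Minimal: {Q}⁺ = {Q}; {D}⁺ = {D} — none reach the full schema.
{E, M, Q}⁺: EMQ→DG adds D, G → {D, E, G, M, Q}. Minimal: {M, Q}⁺ = {M, Q}; {E, Q}⁺ = {E, Q}; {E, M}⁺ = {E, M} — none reach the full schema.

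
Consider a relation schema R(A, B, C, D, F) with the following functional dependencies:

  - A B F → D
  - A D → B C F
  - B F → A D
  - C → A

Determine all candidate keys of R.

{A, D}, {B, F}, {C, D}

{A, D}⁺: AD→BCF adds B, C, F → {A, B, C, D, F}.
{B, F}⁺: BF→AD adds A, D; AD→BCF adds C → {A, B, C, D, F}.
{C, D}⁺: C→A adds A; AD→BCF adds B, F → {A, B, C, D, F}.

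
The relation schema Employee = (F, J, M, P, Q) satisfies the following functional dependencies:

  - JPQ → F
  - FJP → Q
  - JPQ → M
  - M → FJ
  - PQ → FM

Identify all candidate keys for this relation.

Attribute P never appears on the right-hand side of any dependency, so P must belong to every candidate key.
{P}⁺ = {P}, which is not all of the schema, so we must add further attributes.
{M, P}⁺: M→FJ adds F, J; FJP→Q adds Q → {F, J, M, P, Q}. Minimal: {P}⁺ = {P}; {M}⁺ = {F, J, M} — none reach the full schema.
{P, Q}⁺: PQ→FM adds F, M; M→FJ adds J → {F, J, M, P, Q}. Minimal: {Q}⁺ = {Q}; {P}⁺ = {P} — none reach the full schema.
{F, J, P}⁺: FJP→Q adds Q; JPQ→M adds M → {F, J, M, P, Q}. Minimal: {J, P}⁺ = {J, P}; {F, P}⁺ = {F, P}; {F, J}⁺ = {F, J} — none reach the full schema.
Any other superkey contains one of these as a subset, so there are no further candidate keys.

{M, P}, {P, Q}, {F, J, P}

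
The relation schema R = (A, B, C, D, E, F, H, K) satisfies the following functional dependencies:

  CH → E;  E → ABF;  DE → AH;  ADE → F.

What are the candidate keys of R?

(C, D, E, K), (C, D, H, K)

Attributes C, D, K never appear on any right-hand side, so every candidate key must contain {C, D, K}.
{C, D, K}⁺ = {C, D, K}, which is not all of the schema, so we must add further attributes.
{C, D, E, K}⁺: E→ABF adds A, B, F; DE→AH adds H → {A, B, C, D, E, F, H, K}.
{C, D, H, K}⁺: CH→E adds E; E→ABF adds A, B, F → {A, B, C, D, E, F, H, K}.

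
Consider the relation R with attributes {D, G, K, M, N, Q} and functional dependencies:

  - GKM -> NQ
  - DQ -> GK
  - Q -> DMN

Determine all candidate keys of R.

(Q), (G, K, M)

{Q}⁺: Q→DMN adds D, M, N; DQ→GK adds G, K → {D, G, K, M, N, Q}.
{G, K, M}⁺: GKM→NQ adds N, Q; Q→DMN adds D → {D, G, K, M, N, Q}.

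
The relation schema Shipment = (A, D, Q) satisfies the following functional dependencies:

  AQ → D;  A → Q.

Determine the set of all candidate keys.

(A)

Attribute A never appears on the right-hand side of any dependency, so A must belong to every candidate key.
{A}⁺ = {A, D, Q}, which is all of the schema, so {A} is the only candidate key.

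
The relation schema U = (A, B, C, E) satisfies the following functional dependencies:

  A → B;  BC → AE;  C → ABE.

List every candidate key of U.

(C)

Attribute C never appears on the right-hand side of any dependency, so C must belong to every candidate key.
{C}⁺ = {A, B, C, E}, which is all of the schema, so {C} is the only candidate key.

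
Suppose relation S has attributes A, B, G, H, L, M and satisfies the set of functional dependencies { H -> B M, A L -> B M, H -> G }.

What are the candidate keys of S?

(A, H, L)

Attributes A, H, L never appear on any right-hand side, so every candidate key must contain {A, H, L}.
{A, H, L}⁺ = {A, B, G, H, L, M}, which is all of the schema, so {A, H, L} is the only candidate key.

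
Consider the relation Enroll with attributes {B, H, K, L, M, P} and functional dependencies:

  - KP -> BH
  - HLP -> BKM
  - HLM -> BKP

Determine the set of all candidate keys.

Attribute L never appears on the right-hand side of any dependency, so L must belong to every candidate key.
{L}⁺ = {L}, which is not all of the schema, so we must add further attributes.
{H, L, M}⁺: HLM→BKP adds B, K, P → {B, H, K, L, M, P}. Minimal: {L, M}⁺ = {L, M}; {H, M}⁺ = {H, M}; {H, L}⁺ = {H, L} — none reach the full schema.
{H, L, P}⁺: HLP→BKM adds B, K, M → {B, H, K, L, M, P}. Minimal: {L, P}⁺ = {L, P}; {H, P}⁺ = {H, P}; {H, L}⁺ = {H, L} — none reach the full schema.
{K, L, P}⁺: KP→BH adds B, H; HLP→BKM adds M → {B, H, K, L, M, P}. Minimal: {L, P}⁺ = {L, P}; {K, P}⁺ = {B, H, K, P}; {K, L}⁺ = {K, L} — none reach the full schema.
Any other superkey contains one of these as a subset, so there are no further candidate keys.

(H, L, M), (H, L, P), (K, L, P)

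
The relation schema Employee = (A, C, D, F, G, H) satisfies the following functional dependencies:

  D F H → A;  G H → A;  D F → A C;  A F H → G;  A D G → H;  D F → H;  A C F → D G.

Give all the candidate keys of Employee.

{D, F}; {A, C, F}; {C, F, G, H}

Attribute F never appears on the right-hand side of any dependency, so F must belong to every candidate key.
{F}⁺ = {F}, which is not all of the schema, so we must add further attributes.
{D, F}⁺: DF→AC adds A, C; DF→H adds H; ACF→DG adds G → {A, C, D, F, G, H}. Minimal: {F}⁺ = {F}; {D}⁺ = {D} — none reach the full schema.
{A, C, F}⁺: ACF→DG adds D, G; ADG→H adds H → {A, C, D, F, G, H}. Minimal: {C, F}⁺ = {C, F}; {A, F}⁺ = {A, F}; {A, C}⁺ = {A, C} — none reach the full schema.
{C, F, G, H}⁺: GH→A adds A; ACF→DG adds D → {A, C, D, F, G, H}. Minimal: {F, G, H}⁺ = {A, F, G, H}; {C, G, H}⁺ = {A, C, G, H}; {C, F, H}⁺ = {C, F, H}; … — none reach the full schema.
Any other superkey contains one of these as a subset, so there are no further candidate keys.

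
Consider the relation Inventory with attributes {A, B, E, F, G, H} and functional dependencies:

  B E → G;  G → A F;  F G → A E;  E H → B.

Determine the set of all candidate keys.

{E, H}, {G, H}

{E, H}⁺: EH→B adds B; BE→G adds G; G→AF adds A, F → {A, B, E, F, G, H}. Minimal: {H}⁺ = {H}; {E}⁺ = {E} — none reach the full schema.
{G, H}⁺: G→AF adds A, F; FG→AE adds E; EH→B adds B → {A, B, E, F, G, H}. Minimal: {H}⁺ = {H}; {G}⁺ = {A, E, F, G} — none reach the full schema.
Any other superkey contains one of these as a subset, so there are no further candidate keys.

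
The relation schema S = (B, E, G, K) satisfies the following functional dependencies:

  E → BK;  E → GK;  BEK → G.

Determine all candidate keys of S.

{E}⁺: E→BK adds B, K; E→GK adds G → {B, E, G, K}.
No other minimal superkey exists.

{E}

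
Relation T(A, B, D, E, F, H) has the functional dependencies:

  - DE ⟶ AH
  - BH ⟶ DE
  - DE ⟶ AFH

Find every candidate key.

BH, BDE

Attribute B never appears on the right-hand side of any dependency, so B must belong to every candidate key.
{B}⁺ = {B}, which is not all of the schema, so we must add further attributes.
{B, H}⁺: BH→DE adds D, E; DE→AFH adds A, F → {A, B, D, E, F, H}. Minimal: {H}⁺ = {H}; {B}⁺ = {B} — none reach the full schema.
{B, D, E}⁺: DE→AH adds A, H; DE→AFH adds F → {A, B, D, E, F, H}. Minimal: {D, E}⁺ = {A, D, E, F, H}; {B, E}⁺ = {B, E}; {B, D}⁺ = {B, D} — none reach the full schema.
Any other superkey contains one of these as a subset, so there are no further candidate keys.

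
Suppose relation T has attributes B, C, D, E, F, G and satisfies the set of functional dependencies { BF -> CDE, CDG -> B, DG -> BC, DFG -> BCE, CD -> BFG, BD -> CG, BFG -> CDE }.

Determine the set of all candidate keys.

{B, D}⁺: BD→CG adds C, G; CD→BFG adds F; BFG→CDE adds E → {B, C, D, E, F, G}. Minimal: {D}⁺ = {D}; {B}⁺ = {B} — none reach the full schema.
{B, F}⁺: BF→CDE adds C, D, E; CD→BFG adds G → {B, C, D, E, F, G}. Minimal: {F}⁺ = {F}; {B}⁺ = {B} — none reach the full schema.
{C, D}⁺: CD→BFG adds B, F, G; BFG→CDE adds E → {B, C, D, E, F, G}. Minimal: {D}⁺ = {D}; {C}⁺ = {C} — none reach the full schema.
{D, G}⁺: DG→BC adds B, C; CD→BFG adds F; BFG→CDE adds E → {B, C, D, E, F, G}. Minimal: {G}⁺ = {G}; {D}⁺ = {D} — none reach the full schema.

{B, D}; {B, F}; {C, D}; {D, G}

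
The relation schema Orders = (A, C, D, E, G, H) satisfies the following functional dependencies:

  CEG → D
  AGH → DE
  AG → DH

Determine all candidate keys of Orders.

Attributes A, C, G never appear on any right-hand side, so every candidate key must contain {A, C, G}.
{A, C, G}⁺ = {A, C, D, E, G, H}, which is all of the schema, so {A, C, G} is the only candidate key.

(A, C, G)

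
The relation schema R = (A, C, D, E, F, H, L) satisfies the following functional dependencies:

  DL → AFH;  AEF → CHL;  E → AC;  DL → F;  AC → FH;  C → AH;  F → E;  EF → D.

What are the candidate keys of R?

(C); (E); (F); (D, L)

{C}⁺: C→AH adds A, H; AC→FH adds F; F→E adds E; EF→D adds D; AEF→CHL adds L → {A, C, D, E, F, H, L}.
{E}⁺: E→AC adds A, C; AC→FH adds F, H; EF→D adds D; AEF→CHL adds L → {A, C, D, E, F, H, L}.
{F}⁺: F→E adds E; EF→D adds D; E→AC adds A, C; AC→FH adds H; AEF→CHL adds L → {A, C, D, E, F, H, L}.
{D, L}⁺: DL→AFH adds A, F, H; F→E adds E; AEF→CHL adds C → {A, C, D, E, F, H, L}. Minimal: {L}⁺ = {L}; {D}⁺ = {D} — none reach the full schema.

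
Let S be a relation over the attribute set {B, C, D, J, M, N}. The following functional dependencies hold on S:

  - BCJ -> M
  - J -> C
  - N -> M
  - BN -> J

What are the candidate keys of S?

(B, D, N)

Attributes B, D, N never appear on any right-hand side, so every candidate key must contain {B, D, N}.
{B, D, N}⁺ = {B, C, D, J, M, N}, which is all of the schema, so {B, D, N} is the only candidate key.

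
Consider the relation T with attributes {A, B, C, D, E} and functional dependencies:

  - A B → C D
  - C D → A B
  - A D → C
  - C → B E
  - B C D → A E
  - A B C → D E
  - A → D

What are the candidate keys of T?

{A}⁺: A→D adds D; AD→C adds C; C→BE adds B, E → {A, B, C, D, E}.
{C, D}⁺: CD→AB adds A, B; C→BE adds E → {A, B, C, D, E}.
Any other superkey contains one of these as a subset, so there are no further candidate keys.

{A}; {C, D}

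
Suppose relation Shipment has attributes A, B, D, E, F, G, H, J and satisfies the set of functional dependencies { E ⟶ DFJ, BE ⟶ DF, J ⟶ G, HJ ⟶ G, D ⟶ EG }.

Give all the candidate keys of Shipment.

Attributes A, B, H never appear on any right-hand side, so every candidate key must contain {A, B, H}.
{A, B, H}⁺ = {A, B, H}, which is not all of the schema, so we must add further attributes.
{A, B, D, H}⁺: D→EG adds E, G; E→DFJ adds F, J → {A, B, D, E, F, G, H, J}.
{A, B, E, H}⁺: E→DFJ adds D, F, J; J→G adds G → {A, B, D, E, F, G, H, J}.
Any other superkey contains one of these as a subset, so there are no further candidate keys.

ABDH; ABEH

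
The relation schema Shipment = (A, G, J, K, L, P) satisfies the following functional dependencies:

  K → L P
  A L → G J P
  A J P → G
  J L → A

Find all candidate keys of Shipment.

{A, K}⁺: K→LP adds L, P; AL→GJP adds G, J → {A, G, J, K, L, P}.
{J, K}⁺: K→LP adds L, P; JL→A adds A; AL→GJP adds G → {A, G, J, K, L, P}.
Any other superkey contains one of these as a subset, so there are no further candidate keys.

{A, K}, {J, K}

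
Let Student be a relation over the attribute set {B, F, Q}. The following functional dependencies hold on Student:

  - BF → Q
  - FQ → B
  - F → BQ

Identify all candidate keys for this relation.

Attribute F never appears on the right-hand side of any dependency, so F must belong to every candidate key.
{F}⁺ = {B, F, Q}, which is all of the schema, so {F} is the only candidate key.

F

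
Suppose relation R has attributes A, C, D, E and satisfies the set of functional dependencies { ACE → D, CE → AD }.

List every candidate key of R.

Attributes C, E never appear on any right-hand side, so every candidate key must contain {C, E}.
{C, E}⁺ = {A, C, D, E}, which is all of the schema, so {C, E} is the only candidate key.

CE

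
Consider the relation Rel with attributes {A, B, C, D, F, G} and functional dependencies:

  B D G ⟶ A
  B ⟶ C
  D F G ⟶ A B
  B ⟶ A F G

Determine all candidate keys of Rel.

Attribute D never appears on the right-hand side of any dependency, so D must belong to every candidate key.
{D}⁺ = {D}, which is not all of the schema, so we must add further attributes.
{B, D}⁺: B→C adds C; B→AFG adds A, F, G → {A, B, C, D, F, G}. Minimal: {D}⁺ = {D}; {B}⁺ = {A, B, C, F, G} — none reach the full schema.
{D, F, G}⁺: DFG→AB adds A, B; B→C adds C → {A, B, C, D, F, G}. Minimal: {F, G}⁺ = {F, G}; {D, G}⁺ = {D, G}; {D, F}⁺ = {D, F} — none reach the full schema.

BD, DFG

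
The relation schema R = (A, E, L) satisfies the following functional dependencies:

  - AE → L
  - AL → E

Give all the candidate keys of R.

{A, E}; {A, L}

Attribute A never appears on the right-hand side of any dependency, so A must belong to every candidate key.
{A}⁺ = {A}, which is not all of the schema, so we must add further attributes.
{A, E}⁺: AE→L adds L → {A, E, L}.
{A, L}⁺: AL→E adds E → {A, E, L}.
Any other superkey contains one of these as a subset, so there are no further candidate keys.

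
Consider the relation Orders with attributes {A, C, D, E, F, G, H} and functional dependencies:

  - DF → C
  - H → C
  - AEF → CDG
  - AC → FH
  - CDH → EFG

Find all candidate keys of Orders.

Attribute A never appears on the right-hand side of any dependency, so A must belong to every candidate key.
{A}⁺ = {A}, which is not all of the schema, so we must add further attributes.
{A, C, D}⁺: AC→FH adds F, H; CDH→EFG adds E, G → {A, C, D, E, F, G, H}. Minimal: {C, D}⁺ = {C, D}; {A, D}⁺ = {A, D}; {A, C}⁺ = {A, C, F, H} — none reach the full schema.
{A, C, E}⁺: AC→FH adds F, H; AEF→CDG adds D, G → {A, C, D, E, F, G, H}. Minimal: {C, E}⁺ = {C, E}; {A, E}⁺ = {A, E}; {A, C}⁺ = {A, C, F, H} — none reach the full schema.
{A, D, F}⁺: DF→C adds C; AC→FH adds H; CDH→EFG adds E, G → {A, C, D, E, F, G, H}. Minimal: {D, F}⁺ = {C, D, F}; {A, F}⁺ = {A, F}; {A, D}⁺ = {A, D} — none reach the full schema.
{A, D, H}⁺: H→C adds C; AC→FH adds F; CDH→EFG adds E, G → {A, C, D, E, F, G, H}. Minimal: {D, H}⁺ = {C, D, E, F, G, H}; {A, H}⁺ = {A, C, F, H}; {A, D}⁺ = {A, D} — none reach the full schema.
{A, E, F}⁺: AEF→CDG adds C, D, G; AC→FH adds H → {A, C, D, E, F, G, H}. Minimal: {E, F}⁺ = {E, F}; {A, F}⁺ = {A, F}; {A, E}⁺ = {A, E} — none reach the full schema.
{A, E, H}⁺: H→C adds C; AC→FH adds F; AEF→CDG adds D, G → {A, C, D, E, F, G, H}. Minimal: {E, H}⁺ = {C, E, H}; {A, H}⁺ = {A, C, F, H}; {A, E}⁺ = {A, E} — none reach the full schema.
Any other superkey contains one of these as a subset, so there are no further candidate keys.

{A, C, D}, {A, C, E}, {A, D, F}, {A, D, H}, {A, E, F}, {A, E, H}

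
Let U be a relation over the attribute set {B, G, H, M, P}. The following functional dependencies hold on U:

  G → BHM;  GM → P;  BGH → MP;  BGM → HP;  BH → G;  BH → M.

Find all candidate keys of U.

G; BH

{G}⁺: G→BHM adds B, H, M; GM→P adds P → {B, G, H, M, P}.
{B, H}⁺: BH→G adds G; BH→M adds M; GM→P adds P → {B, G, H, M, P}. Minimal: {H}⁺ = {H}; {B}⁺ = {B} — none reach the full schema.
Any other superkey contains one of these as a subset, so there are no further candidate keys.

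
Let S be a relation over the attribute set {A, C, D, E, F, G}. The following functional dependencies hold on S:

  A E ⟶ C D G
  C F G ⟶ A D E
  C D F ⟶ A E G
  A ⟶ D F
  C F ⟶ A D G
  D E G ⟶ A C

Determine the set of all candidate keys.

AC, AE, CF, DEG

{A, C}⁺: A→DF adds D, F; CF→ADG adds G; CFG→ADE adds E → {A, C, D, E, F, G}. Minimal: {C}⁺ = {C}; {A}⁺ = {A, D, F} — none reach the full schema.
{A, E}⁺: AE→CDG adds C, D, G; A→DF adds F → {A, C, D, E, F, G}. Minimal: {E}⁺ = {E}; {A}⁺ = {A, D, F} — none reach the full schema.
{C, F}⁺: CF→ADG adds A, D, G; CFG→ADE adds E → {A, C, D, E, F, G}. Minimal: {F}⁺ = {F}; {C}⁺ = {C} — none reach the full schema.
{D, E, G}⁺: DEG→AC adds A, C; A→DF adds F → {A, C, D, E, F, G}. Minimal: {E, G}⁺ = {E, G}; {D, G}⁺ = {D, G}; {D, E}⁺ = {D, E} — none reach the full schema.
Any other superkey contains one of these as a subset, so there are no further candidate keys.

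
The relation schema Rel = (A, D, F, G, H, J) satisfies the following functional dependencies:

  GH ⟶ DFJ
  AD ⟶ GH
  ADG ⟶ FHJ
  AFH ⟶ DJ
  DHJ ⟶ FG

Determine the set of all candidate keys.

{A, D}, {A, F, H}, {A, G, H}

Attribute A never appears on the right-hand side of any dependency, so A must belong to every candidate key.
{A}⁺ = {A}, which is not all of the schema, so we must add further attributes.
{A, D}⁺: AD→GH adds G, H; ADG→FHJ adds F, J → {A, D, F, G, H, J}. Minimal: {D}⁺ = {D}; {A}⁺ = {A} — none reach the full schema.
{A, F, H}⁺: AFH→DJ adds D, J; DHJ→FG adds G → {A, D, F, G, H, J}. Minimal: {F, H}⁺ = {F, H}; {A, H}⁺ = {A, H}; {A, F}⁺ = {A, F} — none reach the full schema.
{A, G, H}⁺: GH→DFJ adds D, F, J → {A, D, F, G, H, J}. Minimal: {G, H}⁺ = {D, F, G, H, J}; {A, H}⁺ = {A, H}; {A, G}⁺ = {A, G} — none reach the full schema.
Any other superkey contains one of these as a subset, so there are no further candidate keys.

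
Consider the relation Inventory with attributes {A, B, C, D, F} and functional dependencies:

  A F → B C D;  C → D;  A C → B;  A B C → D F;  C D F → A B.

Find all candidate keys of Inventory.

(A, C); (A, F); (C, F)

{A, C}⁺: C→D adds D; AC→B adds B; ABC→DF adds F → {A, B, C, D, F}. Minimal: {C}⁺ = {C, D}; {A}⁺ = {A} — none reach the full schema.
{A, F}⁺: AF→BCD adds B, C, D → {A, B, C, D, F}. Minimal: {F}⁺ = {F}; {A}⁺ = {A} — none reach the full schema.
{C, F}⁺: C→D adds D; CDF→AB adds A, B → {A, B, C, D, F}. Minimal: {F}⁺ = {F}; {C}⁺ = {C, D} — none reach the full schema.
Any other superkey contains one of these as a subset, so there are no further candidate keys.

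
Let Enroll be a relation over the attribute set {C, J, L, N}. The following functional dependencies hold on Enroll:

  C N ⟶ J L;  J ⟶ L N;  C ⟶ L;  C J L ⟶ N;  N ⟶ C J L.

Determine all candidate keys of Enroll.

J, N

{J}⁺: J→LN adds L, N; N→CJL adds C → {C, J, L, N}.
{N}⁺: N→CJL adds C, J, L → {C, J, L, N}.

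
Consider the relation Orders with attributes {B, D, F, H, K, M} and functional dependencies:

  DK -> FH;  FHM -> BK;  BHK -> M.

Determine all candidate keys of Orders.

{B, D, K}; {D, K, M}; {D, F, H, M}

Attribute D never appears on the right-hand side of any dependency, so D must belong to every candidate key.
{D}⁺ = {D}, which is not all of the schema, so we must add further attributes.
{B, D, K}⁺: DK→FH adds F, H; BHK→M adds M → {B, D, F, H, K, M}. Minimal: {D, K}⁺ = {D, F, H, K}; {B, K}⁺ = {B, K}; {B, D}⁺ = {B, D} — none reach the full schema.
{D, K, M}⁺: DK→FH adds F, H; FHM→BK adds B → {B, D, F, H, K, M}. Minimal: {K, M}⁺ = {K, M}; {D, M}⁺ = {D, M}; {D, K}⁺ = {D, F, H, K} — none reach the full schema.
{D, F, H, M}⁺: FHM→BK adds B, K → {B, D, F, H, K, M}. Minimal: {F, H, M}⁺ = {B, F, H, K, M}; {D, H, M}⁺ = {D, H, M}; {D, F, M}⁺ = {D, F, M}; … — none reach the full schema.
Any other superkey contains one of these as a subset, so there are no further candidate keys.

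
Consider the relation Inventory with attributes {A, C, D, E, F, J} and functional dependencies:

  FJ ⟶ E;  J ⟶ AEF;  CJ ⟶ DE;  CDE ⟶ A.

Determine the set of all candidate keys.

CJ

{C, J}⁺: J→AEF adds A, E, F; CJ→DE adds D → {A, C, D, E, F, J}. Minimal: {J}⁺ = {A, E, F, J}; {C}⁺ = {C} — none reach the full schema.
No other minimal superkey exists.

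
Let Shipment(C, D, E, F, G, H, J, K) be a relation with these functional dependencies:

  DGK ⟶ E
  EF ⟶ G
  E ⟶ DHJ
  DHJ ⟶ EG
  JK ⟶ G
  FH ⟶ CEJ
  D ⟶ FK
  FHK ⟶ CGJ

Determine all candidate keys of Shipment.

{E}, {D, G}, {D, H}, {D, J}, {F, H}

{E}⁺: E→DHJ adds D, H, J; DHJ→EG adds G; D→FK adds F, K; FHK→CGJ adds C → {C, D, E, F, G, H, J, K}.
{D, G}⁺: D→FK adds F, K; DGK→E adds E; E→DHJ adds H, J; FH→CEJ adds C → {C, D, E, F, G, H, J, K}. Minimal: {G}⁺ = {G}; {D}⁺ = {D, F, K} — none reach the full schema.
{D, H}⁺: D→FK adds F, K; FHK→CGJ adds C, G, J; DGK→E adds E → {C, D, E, F, G, H, J, K}. Minimal: {H}⁺ = {H}; {D}⁺ = {D, F, K} — none reach the full schema.
{D, J}⁺: D→FK adds F, K; JK→G adds G; DGK→E adds E; E→DHJ adds H; FH→CEJ adds C → {C, D, E, F, G, H, J, K}. Minimal: {J}⁺ = {J}; {D}⁺ = {D, F, K} — none reach the full schema.
{F, H}⁺: FH→CEJ adds C, E, J; EF→G adds G; E→DHJ adds D; D→FK adds K → {C, D, E, F, G, H, J, K}. Minimal: {H}⁺ = {H}; {F}⁺ = {F} — none reach the full schema.
Any other superkey contains one of these as a subset, so there are no further candidate keys.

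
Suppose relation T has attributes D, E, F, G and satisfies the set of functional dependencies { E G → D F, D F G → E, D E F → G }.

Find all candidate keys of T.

{E, G}⁺: EG→DF adds D, F → {D, E, F, G}. Minimal: {G}⁺ = {G}; {E}⁺ = {E} — none reach the full schema.
{D, E, F}⁺: DEF→G adds G → {D, E, F, G}. Minimal: {E, F}⁺ = {E, F}; {D, F}⁺ = {D, F}; {D, E}⁺ = {D, E} — none reach the full schema.
{D, F, G}⁺: DFG→E adds E → {D, E, F, G}. Minimal: {F, G}⁺ = {F, G}; {D, G}⁺ = {D, G}; {D, F}⁺ = {D, F} — none reach the full schema.
Any other superkey contains one of these as a subset, so there are no further candidate keys.

EG, DEF, DFG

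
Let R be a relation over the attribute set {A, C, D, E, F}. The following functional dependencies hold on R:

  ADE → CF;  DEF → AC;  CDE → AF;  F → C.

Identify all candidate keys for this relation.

Attributes D, E never appear on any right-hand side, so every candidate key must contain {D, E}.
{D, E}⁺ = {D, E}, which is not all of the schema, so we must add further attributes.
{A, D, E}⁺: ADE→CF adds C, F → {A, C, D, E, F}. Minimal: {D, E}⁺ = {D, E}; {A, E}⁺ = {A, E}; {A, D}⁺ = {A, D} — none reach the full schema.
{C, D, E}⁺: CDE→AF adds A, F → {A, C, D, E, F}. Minimal: {D, E}⁺ = {D, E}; {C, E}⁺ = {C, E}; {C, D}⁺ = {C, D} — none reach the full schema.
{D, E, F}⁺: DEF→AC adds A, C → {A, C, D, E, F}. Minimal: {E, F}⁺ = {C, E, F}; {D, F}⁺ = {C, D, F}; {D, E}⁺ = {D, E} — none reach the full schema.

{A, D, E}; {C, D, E}; {D, E, F}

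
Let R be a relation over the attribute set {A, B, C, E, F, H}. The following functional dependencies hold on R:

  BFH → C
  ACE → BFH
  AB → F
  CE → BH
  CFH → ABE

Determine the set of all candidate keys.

{A, B, H}⁺: AB→F adds F; BFH→C adds C; CFH→ABE adds E → {A, B, C, E, F, H}. Minimal: {B, H}⁺ = {B, H}; {A, H}⁺ = {A, H}; {A, B}⁺ = {A, B, F} — none reach the full schema.
{A, C, E}⁺: ACE→BFH adds B, F, H → {A, B, C, E, F, H}. Minimal: {C, E}⁺ = {B, C, E, H}; {A, E}⁺ = {A, E}; {A, C}⁺ = {A, C} — none reach the full schema.
{B, F, H}⁺: BFH→C adds C; CFH→ABE adds A, E → {A, B, C, E, F, H}. Minimal: {F, H}⁺ = {F, H}; {B, H}⁺ = {B, H}; {B, F}⁺ = {B, F} — none reach the full schema.
{C, E, F}⁺: CE→BH adds B, H; CFH→ABE adds A → {A, B, C, E, F, H}. Minimal: {E, F}⁺ = {E, F}; {C, F}⁺ = {C, F}; {C, E}⁺ = {B, C, E, H} — none reach the full schema.
{C, F, H}⁺: CFH→ABE adds A, B, E → {A, B, C, E, F, H}. Minimal: {F, H}⁺ = {F, H}; {C, H}⁺ = {C, H}; {C, F}⁺ = {C, F} — none reach the full schema.

ABH, ACE, BFH, CEF, CFH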